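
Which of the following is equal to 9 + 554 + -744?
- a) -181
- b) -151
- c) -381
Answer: a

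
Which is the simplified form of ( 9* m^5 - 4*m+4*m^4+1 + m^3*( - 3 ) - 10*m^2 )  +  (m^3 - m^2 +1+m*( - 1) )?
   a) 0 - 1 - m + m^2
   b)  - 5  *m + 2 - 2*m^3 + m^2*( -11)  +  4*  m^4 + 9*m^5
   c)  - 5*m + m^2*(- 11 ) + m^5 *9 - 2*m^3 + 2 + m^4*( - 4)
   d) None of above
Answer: b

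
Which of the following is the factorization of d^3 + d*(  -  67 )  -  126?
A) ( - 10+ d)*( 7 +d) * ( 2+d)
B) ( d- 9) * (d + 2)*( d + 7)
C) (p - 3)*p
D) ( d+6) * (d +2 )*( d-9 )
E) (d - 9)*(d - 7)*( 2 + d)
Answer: B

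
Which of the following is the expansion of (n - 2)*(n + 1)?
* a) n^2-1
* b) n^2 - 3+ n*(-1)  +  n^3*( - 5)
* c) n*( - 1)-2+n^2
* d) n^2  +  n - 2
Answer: c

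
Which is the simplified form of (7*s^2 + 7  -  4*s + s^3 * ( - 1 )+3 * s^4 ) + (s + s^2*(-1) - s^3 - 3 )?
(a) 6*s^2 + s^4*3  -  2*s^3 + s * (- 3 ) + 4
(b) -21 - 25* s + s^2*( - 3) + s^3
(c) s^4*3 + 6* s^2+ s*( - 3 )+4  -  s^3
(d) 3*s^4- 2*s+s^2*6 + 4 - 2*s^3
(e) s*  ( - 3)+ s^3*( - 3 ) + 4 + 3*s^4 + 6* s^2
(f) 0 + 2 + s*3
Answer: a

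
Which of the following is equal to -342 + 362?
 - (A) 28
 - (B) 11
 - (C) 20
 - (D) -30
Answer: C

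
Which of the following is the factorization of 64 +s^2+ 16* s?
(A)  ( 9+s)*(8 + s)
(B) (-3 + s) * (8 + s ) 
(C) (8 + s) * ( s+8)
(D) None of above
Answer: C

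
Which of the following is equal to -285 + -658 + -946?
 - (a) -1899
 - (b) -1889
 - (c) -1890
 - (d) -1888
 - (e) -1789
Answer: b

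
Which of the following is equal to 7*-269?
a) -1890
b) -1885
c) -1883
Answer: c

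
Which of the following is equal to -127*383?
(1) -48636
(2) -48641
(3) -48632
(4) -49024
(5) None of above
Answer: 2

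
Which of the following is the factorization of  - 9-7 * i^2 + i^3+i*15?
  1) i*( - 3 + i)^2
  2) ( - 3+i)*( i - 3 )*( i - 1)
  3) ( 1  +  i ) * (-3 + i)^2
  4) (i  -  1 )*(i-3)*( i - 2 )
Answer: 2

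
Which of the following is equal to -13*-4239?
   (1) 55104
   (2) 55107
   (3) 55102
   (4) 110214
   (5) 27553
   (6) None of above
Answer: 2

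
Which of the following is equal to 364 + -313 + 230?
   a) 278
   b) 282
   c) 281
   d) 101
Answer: c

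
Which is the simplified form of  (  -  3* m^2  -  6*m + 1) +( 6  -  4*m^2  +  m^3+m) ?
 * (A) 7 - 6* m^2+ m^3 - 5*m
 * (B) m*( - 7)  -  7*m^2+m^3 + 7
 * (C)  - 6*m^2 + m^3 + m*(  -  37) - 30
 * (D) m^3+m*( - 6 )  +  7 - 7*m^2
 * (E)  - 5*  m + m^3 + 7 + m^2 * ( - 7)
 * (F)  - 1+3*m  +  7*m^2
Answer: E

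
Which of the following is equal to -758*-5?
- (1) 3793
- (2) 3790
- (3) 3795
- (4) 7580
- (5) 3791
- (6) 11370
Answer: 2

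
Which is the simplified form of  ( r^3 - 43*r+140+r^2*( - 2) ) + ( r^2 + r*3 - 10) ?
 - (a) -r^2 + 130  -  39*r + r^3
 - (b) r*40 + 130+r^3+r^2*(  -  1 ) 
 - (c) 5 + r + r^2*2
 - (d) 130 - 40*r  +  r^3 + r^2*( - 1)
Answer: d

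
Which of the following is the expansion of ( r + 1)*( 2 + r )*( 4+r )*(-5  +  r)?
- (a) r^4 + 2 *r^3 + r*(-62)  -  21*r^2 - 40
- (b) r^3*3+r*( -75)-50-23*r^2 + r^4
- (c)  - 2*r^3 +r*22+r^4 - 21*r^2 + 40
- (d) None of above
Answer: a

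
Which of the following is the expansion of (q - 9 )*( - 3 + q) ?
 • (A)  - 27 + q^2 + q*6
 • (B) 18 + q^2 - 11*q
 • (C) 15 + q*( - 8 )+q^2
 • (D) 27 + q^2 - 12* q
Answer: D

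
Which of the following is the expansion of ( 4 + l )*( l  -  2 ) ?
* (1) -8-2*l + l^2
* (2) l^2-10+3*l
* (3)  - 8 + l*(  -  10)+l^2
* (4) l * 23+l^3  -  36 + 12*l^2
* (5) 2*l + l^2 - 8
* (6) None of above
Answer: 5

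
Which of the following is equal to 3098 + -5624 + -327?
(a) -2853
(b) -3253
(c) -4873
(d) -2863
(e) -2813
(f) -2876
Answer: a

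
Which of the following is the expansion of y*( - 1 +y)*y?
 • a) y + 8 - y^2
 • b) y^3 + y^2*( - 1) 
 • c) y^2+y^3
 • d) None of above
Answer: b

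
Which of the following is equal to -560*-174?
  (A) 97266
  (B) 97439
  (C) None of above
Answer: C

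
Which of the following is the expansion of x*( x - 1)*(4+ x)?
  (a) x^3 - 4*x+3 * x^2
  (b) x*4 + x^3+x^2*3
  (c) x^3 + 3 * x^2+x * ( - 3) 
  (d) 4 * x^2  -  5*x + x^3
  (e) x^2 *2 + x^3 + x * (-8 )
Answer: a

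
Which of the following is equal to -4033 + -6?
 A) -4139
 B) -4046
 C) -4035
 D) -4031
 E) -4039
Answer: E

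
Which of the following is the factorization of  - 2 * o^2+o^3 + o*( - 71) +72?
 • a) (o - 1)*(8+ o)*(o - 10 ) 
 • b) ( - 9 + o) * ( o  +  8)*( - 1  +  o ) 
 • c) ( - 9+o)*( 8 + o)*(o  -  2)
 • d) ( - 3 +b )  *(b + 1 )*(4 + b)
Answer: b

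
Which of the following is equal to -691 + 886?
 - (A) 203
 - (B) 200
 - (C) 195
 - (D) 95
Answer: C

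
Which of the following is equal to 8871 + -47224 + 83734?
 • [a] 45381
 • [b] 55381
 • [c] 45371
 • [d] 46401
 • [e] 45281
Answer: a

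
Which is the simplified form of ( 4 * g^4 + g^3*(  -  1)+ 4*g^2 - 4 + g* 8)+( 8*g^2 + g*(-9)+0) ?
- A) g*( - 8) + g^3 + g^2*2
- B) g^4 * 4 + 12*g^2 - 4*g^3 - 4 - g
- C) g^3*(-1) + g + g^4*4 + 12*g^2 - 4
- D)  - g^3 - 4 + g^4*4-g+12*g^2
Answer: D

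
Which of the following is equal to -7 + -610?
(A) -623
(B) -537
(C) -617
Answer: C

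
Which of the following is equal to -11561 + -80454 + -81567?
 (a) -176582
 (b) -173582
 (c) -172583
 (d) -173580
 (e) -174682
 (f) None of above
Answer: b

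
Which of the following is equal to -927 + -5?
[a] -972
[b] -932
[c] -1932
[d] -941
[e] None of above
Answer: b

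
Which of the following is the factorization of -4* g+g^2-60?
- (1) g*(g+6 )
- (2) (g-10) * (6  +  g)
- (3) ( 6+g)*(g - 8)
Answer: 2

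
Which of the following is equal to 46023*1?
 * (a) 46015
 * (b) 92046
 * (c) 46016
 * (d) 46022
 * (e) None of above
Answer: e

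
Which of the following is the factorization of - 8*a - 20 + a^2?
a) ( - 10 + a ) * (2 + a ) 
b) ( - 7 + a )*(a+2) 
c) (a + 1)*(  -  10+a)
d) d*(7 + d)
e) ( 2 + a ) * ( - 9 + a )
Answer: a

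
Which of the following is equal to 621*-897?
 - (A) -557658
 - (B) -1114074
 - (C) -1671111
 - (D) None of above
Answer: D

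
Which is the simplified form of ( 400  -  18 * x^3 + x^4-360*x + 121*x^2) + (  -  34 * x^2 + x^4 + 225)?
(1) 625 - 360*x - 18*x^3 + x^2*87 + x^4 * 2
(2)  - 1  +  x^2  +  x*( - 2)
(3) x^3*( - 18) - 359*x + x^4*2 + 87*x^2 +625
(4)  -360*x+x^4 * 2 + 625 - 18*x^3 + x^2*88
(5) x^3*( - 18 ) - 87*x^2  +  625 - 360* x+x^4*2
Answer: 1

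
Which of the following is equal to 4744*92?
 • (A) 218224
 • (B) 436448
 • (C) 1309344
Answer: B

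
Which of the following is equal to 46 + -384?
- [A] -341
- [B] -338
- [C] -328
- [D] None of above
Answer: B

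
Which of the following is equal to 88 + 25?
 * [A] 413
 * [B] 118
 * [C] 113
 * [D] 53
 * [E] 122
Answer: C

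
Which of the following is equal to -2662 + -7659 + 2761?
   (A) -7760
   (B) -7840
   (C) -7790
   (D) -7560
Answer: D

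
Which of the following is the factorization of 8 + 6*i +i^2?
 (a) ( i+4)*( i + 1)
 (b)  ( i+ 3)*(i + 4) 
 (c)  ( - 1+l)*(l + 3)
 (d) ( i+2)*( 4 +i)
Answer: d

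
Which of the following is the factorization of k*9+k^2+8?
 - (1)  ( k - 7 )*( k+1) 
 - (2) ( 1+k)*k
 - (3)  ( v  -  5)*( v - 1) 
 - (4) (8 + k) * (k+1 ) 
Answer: 4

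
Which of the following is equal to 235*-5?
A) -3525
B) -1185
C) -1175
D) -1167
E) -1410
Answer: C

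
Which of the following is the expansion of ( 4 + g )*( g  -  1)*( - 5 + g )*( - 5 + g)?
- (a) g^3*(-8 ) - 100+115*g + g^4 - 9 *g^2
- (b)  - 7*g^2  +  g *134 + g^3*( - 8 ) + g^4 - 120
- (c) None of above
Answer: c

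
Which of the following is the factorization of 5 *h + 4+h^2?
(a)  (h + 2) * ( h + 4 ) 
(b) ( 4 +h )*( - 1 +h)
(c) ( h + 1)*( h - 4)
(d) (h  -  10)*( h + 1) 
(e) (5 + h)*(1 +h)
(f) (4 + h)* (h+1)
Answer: f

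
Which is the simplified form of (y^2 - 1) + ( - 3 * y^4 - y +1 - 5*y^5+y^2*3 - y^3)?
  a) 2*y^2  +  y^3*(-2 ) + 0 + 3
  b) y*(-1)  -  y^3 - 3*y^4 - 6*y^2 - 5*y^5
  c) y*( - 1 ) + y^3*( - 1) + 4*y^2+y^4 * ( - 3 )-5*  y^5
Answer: c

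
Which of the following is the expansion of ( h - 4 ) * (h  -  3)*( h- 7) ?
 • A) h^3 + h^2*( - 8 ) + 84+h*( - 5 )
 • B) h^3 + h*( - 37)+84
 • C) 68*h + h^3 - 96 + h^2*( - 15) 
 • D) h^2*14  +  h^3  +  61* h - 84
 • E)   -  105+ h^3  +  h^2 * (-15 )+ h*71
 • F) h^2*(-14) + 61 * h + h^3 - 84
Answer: F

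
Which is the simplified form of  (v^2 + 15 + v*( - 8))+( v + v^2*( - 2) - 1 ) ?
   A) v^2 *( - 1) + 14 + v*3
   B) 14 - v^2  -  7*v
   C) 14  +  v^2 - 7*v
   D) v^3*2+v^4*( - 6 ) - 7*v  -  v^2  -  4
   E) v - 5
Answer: B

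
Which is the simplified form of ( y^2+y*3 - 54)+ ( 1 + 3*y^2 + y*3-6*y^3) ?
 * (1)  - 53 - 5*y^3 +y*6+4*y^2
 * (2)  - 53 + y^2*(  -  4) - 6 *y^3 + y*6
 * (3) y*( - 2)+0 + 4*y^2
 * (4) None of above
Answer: 4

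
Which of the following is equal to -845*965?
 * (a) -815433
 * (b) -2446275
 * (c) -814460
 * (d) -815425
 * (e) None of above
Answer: d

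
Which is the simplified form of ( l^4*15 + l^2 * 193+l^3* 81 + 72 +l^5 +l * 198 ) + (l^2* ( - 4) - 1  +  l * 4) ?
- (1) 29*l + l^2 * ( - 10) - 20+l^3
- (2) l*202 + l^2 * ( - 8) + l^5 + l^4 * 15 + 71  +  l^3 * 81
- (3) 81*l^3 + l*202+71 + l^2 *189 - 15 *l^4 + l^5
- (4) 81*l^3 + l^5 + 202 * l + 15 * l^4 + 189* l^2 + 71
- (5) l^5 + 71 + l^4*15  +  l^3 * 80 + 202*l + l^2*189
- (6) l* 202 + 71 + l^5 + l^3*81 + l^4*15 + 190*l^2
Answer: 4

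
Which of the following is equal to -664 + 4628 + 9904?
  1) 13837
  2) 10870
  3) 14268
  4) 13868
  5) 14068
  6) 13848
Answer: 4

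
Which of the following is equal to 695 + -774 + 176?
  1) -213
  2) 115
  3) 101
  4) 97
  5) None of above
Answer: 4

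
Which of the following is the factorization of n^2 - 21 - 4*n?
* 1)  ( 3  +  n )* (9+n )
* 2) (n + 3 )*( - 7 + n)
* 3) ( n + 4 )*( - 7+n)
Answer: 2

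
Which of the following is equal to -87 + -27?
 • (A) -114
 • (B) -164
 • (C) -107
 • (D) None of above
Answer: A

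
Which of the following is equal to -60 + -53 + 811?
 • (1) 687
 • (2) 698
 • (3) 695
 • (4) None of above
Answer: 2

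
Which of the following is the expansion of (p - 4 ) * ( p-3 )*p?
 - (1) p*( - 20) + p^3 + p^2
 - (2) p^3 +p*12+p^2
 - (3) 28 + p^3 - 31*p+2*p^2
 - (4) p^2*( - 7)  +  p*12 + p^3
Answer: 4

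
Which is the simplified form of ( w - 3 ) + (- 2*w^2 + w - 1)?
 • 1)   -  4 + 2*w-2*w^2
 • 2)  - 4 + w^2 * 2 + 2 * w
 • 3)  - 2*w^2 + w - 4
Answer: 1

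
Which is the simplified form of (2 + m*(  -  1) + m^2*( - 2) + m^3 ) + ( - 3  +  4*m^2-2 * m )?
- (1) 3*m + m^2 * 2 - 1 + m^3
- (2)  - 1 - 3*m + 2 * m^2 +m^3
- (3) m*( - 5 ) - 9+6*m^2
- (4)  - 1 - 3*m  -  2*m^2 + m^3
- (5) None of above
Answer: 2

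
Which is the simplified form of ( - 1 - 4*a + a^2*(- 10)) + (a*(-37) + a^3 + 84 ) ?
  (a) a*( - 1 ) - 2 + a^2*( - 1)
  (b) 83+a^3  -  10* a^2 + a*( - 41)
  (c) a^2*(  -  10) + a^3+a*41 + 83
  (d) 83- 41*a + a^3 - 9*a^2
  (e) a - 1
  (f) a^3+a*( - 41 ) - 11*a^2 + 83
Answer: b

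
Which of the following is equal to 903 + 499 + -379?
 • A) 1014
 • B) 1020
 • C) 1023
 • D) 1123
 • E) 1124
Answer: C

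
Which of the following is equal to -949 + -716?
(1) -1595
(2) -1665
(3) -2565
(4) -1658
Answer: 2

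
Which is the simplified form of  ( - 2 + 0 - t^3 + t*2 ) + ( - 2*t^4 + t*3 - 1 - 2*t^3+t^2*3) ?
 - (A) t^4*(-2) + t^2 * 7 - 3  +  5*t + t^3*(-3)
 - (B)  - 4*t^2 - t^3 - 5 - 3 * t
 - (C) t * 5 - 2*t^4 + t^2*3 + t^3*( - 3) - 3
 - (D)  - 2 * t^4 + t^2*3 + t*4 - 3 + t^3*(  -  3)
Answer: C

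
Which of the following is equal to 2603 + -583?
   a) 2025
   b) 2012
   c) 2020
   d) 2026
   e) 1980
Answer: c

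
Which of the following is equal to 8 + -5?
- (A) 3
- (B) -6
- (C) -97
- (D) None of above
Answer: A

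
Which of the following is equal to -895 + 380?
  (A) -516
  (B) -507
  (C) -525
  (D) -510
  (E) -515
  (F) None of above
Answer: E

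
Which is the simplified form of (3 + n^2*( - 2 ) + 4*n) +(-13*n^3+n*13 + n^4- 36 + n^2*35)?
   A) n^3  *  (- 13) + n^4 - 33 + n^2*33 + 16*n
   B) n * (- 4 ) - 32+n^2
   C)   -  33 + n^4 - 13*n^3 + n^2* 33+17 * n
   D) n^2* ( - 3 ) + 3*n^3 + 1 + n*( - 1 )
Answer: C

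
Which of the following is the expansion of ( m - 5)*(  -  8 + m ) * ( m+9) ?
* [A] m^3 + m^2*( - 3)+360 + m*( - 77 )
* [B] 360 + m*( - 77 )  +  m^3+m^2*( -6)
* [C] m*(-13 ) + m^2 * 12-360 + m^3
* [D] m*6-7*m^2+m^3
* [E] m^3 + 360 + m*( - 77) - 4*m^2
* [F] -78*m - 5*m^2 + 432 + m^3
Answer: E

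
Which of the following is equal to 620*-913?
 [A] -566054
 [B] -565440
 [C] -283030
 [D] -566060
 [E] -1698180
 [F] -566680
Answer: D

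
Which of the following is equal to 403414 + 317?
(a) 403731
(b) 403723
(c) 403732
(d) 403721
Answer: a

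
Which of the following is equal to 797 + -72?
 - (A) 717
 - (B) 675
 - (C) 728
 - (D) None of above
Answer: D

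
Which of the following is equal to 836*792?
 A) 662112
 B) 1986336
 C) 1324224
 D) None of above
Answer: A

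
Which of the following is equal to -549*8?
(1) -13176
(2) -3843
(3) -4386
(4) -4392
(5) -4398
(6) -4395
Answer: 4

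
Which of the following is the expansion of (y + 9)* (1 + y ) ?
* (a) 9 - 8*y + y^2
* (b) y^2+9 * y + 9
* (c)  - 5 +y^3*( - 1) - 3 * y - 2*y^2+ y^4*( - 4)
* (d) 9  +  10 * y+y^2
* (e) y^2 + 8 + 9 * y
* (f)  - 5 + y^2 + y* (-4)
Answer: d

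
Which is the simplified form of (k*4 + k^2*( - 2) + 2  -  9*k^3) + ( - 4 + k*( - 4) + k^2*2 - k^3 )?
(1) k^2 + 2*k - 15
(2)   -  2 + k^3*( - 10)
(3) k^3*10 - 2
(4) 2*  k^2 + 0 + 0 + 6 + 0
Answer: 2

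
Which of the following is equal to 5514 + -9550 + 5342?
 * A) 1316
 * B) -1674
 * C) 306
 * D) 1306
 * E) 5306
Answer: D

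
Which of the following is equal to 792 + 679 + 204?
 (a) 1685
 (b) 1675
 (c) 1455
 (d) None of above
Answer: b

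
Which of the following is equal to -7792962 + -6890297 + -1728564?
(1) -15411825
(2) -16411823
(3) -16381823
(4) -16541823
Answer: 2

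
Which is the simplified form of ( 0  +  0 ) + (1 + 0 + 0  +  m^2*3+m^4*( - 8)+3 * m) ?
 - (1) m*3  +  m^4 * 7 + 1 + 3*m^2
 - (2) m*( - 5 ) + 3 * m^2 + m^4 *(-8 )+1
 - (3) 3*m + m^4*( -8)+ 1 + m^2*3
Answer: 3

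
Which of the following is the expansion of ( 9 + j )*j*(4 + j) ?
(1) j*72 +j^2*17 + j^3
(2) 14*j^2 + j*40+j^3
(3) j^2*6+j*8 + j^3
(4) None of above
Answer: 4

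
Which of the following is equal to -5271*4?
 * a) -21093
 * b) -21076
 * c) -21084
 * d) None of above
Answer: c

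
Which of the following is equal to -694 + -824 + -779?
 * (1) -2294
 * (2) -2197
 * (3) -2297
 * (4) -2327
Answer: 3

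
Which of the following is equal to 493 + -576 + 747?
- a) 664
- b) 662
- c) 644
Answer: a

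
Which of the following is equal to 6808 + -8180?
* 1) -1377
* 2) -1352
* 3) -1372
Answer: 3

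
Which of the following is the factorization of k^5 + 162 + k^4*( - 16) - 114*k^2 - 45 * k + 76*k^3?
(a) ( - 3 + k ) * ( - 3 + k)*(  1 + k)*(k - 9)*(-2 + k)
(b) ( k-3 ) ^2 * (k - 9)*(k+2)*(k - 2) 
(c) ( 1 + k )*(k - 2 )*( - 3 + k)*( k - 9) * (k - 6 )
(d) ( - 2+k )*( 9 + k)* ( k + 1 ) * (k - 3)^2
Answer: a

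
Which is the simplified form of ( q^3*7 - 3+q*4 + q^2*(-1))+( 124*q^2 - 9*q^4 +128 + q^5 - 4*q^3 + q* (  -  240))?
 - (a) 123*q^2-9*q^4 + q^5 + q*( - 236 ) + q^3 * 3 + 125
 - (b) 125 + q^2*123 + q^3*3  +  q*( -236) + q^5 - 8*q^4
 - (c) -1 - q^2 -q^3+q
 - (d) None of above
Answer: a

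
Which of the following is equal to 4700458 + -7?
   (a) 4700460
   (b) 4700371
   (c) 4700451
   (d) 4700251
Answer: c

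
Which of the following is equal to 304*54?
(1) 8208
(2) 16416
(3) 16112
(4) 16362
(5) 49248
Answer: 2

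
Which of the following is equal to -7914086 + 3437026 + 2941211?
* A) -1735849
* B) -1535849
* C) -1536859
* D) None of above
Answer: B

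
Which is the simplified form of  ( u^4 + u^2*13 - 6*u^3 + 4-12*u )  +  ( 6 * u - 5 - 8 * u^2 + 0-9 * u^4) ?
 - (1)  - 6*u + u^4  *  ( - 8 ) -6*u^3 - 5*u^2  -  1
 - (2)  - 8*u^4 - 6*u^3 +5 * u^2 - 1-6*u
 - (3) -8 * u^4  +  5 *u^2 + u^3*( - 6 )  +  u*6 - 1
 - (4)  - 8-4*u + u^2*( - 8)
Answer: 2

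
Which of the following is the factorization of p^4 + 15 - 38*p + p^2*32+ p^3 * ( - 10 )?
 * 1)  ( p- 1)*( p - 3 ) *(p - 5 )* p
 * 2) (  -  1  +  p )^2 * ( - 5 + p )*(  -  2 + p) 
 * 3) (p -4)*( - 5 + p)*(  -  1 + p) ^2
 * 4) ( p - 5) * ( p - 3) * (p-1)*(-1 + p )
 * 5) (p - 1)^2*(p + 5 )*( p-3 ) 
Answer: 4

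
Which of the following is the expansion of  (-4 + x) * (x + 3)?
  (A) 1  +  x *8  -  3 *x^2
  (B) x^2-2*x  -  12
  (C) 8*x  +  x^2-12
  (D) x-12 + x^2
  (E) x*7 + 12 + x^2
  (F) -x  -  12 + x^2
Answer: F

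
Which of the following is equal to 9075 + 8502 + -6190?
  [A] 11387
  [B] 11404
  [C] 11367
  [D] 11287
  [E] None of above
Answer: A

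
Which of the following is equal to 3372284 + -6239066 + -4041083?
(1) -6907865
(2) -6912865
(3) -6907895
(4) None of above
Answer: 1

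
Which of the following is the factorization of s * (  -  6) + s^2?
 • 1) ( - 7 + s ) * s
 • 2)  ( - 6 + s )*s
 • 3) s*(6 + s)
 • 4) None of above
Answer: 2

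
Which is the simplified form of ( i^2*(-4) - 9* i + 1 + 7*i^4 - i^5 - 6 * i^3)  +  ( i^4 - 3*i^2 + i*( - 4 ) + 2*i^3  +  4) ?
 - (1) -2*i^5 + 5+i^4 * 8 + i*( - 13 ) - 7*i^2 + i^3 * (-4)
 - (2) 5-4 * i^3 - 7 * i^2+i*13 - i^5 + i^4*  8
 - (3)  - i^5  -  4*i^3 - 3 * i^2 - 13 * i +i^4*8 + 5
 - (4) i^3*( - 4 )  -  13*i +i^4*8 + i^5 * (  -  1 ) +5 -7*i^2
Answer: 4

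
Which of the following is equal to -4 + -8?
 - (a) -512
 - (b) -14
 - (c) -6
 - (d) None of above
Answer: d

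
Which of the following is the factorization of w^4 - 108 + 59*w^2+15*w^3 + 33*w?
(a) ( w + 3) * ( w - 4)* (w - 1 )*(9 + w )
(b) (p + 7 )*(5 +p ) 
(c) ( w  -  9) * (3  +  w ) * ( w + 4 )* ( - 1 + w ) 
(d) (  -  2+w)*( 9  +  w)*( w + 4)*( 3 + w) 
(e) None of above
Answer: e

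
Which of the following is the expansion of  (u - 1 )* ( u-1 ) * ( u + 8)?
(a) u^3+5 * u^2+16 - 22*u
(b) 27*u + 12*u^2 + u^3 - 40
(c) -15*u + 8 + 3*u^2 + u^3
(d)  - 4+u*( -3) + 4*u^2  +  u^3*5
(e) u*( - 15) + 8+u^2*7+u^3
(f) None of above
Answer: f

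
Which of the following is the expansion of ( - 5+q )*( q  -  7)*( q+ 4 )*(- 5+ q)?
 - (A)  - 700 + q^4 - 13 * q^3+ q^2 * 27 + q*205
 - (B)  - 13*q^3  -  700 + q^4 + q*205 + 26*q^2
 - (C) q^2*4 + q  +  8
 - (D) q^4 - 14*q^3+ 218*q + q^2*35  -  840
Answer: A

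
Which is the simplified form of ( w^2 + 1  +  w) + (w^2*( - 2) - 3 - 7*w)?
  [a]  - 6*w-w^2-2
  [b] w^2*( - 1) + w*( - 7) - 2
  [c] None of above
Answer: a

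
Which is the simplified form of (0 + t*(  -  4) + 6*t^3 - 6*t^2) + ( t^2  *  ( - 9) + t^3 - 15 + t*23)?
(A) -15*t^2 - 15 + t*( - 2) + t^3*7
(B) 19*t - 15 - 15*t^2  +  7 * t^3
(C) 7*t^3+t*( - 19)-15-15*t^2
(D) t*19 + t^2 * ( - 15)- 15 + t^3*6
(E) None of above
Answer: B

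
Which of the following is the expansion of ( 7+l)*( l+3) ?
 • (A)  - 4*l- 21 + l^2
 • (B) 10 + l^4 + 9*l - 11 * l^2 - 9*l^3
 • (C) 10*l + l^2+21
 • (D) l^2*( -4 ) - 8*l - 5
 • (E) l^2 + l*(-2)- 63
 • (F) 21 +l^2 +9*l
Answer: C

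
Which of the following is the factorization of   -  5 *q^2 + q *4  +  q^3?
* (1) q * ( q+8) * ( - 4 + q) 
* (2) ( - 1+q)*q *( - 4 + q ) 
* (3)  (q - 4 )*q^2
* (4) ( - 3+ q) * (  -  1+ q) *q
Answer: 2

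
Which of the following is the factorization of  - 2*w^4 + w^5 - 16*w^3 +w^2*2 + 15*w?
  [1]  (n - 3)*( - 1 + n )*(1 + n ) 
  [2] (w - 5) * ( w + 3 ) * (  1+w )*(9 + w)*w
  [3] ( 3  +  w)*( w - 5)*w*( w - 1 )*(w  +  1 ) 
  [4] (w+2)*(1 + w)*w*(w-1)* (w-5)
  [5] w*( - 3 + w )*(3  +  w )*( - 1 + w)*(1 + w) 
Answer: 3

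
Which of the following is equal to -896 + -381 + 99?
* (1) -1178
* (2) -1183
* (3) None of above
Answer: 1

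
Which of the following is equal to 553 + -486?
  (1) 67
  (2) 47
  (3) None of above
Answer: 1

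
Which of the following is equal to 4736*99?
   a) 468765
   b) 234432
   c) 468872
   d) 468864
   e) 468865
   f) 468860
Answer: d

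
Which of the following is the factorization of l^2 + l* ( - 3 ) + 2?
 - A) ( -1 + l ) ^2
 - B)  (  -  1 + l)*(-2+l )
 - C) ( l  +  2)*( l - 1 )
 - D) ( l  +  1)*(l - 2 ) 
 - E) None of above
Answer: B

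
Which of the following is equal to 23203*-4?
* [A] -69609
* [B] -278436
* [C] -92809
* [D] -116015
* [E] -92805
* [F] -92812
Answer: F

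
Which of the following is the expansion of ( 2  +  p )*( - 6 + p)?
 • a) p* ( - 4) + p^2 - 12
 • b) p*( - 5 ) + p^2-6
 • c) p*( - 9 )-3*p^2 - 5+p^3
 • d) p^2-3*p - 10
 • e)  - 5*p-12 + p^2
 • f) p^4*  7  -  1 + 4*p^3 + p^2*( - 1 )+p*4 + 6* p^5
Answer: a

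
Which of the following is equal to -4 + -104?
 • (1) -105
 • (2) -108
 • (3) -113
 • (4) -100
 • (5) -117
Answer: 2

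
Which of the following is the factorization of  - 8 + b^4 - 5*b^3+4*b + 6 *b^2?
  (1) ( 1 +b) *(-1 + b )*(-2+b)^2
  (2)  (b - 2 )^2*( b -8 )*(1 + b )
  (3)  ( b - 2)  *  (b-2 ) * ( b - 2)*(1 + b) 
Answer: 3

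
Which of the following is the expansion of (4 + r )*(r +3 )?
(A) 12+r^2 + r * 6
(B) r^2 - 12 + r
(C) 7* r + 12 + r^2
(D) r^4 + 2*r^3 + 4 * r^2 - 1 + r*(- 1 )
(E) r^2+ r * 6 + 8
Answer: C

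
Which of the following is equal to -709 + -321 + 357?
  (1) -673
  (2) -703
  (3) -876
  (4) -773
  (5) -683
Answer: 1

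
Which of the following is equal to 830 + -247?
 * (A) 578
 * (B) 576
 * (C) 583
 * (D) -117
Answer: C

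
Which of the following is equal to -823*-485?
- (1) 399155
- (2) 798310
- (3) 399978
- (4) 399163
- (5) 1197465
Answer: 1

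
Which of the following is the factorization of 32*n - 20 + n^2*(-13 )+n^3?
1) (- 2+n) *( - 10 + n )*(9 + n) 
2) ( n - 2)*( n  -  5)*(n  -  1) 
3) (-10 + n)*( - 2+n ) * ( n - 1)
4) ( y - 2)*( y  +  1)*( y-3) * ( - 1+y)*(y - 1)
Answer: 3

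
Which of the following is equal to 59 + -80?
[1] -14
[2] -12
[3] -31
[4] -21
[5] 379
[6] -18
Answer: 4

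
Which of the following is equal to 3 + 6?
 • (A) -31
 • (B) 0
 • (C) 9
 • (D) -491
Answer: C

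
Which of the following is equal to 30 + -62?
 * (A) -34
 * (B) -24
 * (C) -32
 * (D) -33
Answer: C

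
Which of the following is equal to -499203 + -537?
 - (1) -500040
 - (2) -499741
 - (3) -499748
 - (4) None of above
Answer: 4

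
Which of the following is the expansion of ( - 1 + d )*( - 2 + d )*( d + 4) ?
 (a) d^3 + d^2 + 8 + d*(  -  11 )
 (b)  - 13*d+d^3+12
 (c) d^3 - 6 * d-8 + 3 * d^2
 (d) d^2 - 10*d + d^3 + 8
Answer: d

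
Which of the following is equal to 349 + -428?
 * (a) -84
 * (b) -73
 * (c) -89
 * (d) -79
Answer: d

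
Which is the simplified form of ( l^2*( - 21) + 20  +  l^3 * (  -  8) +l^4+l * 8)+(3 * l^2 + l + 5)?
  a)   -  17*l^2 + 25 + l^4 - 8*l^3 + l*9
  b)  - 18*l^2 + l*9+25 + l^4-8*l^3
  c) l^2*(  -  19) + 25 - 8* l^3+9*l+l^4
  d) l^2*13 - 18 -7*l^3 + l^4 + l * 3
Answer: b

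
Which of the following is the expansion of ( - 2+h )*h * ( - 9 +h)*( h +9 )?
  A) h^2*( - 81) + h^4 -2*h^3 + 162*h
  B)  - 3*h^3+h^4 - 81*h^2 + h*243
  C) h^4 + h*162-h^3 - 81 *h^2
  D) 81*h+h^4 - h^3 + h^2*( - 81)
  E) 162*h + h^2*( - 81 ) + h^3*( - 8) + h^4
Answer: A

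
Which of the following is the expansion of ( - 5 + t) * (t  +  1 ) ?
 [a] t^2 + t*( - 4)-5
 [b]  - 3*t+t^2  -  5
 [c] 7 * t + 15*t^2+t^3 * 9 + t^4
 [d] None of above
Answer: a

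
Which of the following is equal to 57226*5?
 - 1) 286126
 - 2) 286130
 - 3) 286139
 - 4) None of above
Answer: 2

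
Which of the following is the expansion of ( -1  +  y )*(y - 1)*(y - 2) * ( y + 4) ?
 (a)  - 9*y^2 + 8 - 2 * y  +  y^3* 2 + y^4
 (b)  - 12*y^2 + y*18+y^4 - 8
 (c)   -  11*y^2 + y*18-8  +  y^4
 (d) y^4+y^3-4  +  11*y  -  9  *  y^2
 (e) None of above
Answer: c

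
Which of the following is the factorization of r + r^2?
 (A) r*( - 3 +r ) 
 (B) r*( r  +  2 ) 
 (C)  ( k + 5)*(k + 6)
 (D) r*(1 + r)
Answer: D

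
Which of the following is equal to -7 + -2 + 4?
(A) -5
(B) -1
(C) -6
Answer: A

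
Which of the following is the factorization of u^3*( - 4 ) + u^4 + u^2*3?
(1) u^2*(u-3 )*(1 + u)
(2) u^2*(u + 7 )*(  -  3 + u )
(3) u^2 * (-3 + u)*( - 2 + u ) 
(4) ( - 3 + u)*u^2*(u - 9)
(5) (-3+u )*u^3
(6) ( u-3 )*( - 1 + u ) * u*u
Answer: 6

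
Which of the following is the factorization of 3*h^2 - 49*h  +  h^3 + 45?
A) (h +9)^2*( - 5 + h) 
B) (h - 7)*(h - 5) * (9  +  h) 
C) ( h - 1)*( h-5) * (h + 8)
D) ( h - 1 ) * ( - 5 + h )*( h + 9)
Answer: D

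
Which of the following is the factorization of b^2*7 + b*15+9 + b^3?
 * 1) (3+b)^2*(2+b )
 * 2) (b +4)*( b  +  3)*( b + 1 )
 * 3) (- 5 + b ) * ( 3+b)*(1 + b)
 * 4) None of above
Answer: 4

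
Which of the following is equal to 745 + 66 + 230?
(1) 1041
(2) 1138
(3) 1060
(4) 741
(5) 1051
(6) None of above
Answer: 1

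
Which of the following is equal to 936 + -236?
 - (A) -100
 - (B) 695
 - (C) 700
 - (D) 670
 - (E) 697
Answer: C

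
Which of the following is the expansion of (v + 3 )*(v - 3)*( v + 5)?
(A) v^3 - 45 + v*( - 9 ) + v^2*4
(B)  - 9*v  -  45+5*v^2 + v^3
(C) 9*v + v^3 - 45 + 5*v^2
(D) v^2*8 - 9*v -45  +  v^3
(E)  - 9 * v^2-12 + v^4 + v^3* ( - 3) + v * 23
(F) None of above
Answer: B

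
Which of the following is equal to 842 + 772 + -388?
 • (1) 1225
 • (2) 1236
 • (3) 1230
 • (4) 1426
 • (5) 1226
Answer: 5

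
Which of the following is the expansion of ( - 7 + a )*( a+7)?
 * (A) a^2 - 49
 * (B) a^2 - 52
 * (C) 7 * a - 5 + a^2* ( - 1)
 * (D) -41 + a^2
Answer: A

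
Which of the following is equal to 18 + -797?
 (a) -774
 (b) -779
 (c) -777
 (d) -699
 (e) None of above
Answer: b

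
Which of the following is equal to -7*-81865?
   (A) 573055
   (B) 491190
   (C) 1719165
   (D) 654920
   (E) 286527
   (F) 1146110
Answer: A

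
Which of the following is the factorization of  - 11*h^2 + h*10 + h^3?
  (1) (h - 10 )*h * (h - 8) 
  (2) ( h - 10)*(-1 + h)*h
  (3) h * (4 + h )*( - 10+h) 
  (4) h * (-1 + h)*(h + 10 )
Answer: 2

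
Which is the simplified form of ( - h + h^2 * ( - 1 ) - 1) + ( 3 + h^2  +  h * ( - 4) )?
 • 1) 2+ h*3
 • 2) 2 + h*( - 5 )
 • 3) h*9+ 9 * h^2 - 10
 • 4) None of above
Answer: 2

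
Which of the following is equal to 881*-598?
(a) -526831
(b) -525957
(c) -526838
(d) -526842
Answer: c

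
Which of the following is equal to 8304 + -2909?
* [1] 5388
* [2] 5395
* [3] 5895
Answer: 2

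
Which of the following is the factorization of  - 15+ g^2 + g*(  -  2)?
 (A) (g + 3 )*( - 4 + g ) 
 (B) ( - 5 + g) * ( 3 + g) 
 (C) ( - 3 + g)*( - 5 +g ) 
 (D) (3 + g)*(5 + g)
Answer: B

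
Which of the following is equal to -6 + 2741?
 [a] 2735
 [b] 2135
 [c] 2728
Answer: a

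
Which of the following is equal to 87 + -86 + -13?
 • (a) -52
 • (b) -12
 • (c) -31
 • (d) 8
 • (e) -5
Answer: b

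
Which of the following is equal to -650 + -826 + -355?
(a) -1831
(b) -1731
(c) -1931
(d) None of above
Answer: a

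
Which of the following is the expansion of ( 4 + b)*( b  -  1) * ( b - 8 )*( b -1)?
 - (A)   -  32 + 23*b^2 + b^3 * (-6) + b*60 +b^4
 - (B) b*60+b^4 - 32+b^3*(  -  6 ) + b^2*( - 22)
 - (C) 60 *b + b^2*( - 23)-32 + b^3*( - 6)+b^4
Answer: C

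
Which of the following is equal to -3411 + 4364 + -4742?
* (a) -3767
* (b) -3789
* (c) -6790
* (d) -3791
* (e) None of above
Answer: b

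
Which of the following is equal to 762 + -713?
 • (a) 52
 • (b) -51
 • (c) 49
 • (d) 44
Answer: c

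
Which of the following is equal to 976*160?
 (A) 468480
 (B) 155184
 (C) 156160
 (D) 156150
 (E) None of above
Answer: C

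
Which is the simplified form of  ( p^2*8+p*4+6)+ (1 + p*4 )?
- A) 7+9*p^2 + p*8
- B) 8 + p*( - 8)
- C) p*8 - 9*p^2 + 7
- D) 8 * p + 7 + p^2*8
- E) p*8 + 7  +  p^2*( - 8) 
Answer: D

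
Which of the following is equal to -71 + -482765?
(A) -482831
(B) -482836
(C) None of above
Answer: B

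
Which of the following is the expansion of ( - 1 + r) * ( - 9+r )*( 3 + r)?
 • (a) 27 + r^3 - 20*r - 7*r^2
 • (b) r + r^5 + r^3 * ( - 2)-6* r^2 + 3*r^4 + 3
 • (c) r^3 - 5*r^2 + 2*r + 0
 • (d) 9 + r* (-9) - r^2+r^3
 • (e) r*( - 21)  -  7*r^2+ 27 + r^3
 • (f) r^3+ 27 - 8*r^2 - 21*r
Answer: e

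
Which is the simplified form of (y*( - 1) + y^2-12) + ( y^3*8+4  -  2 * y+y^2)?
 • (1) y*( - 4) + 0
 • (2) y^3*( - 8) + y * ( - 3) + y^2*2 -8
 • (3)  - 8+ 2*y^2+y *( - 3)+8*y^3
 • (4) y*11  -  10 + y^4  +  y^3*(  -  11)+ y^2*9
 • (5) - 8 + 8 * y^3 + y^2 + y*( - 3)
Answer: 3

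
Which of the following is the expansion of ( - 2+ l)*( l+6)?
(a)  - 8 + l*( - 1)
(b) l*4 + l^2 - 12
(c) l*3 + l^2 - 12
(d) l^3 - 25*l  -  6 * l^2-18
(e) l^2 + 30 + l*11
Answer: b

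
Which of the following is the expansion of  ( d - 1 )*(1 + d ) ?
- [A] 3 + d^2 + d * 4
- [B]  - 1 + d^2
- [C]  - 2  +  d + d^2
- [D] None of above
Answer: B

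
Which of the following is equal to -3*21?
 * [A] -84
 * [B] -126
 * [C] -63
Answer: C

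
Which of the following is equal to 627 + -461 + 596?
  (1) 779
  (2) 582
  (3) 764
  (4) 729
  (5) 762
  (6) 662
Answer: 5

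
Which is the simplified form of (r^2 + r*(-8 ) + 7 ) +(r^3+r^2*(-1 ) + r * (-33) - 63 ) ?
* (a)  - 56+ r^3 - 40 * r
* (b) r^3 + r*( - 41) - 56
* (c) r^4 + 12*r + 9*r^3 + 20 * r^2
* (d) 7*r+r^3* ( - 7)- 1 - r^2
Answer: b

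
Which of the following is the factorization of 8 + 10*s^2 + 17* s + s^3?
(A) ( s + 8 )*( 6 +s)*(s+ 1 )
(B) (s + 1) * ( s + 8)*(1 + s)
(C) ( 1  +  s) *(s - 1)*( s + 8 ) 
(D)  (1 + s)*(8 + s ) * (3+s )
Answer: B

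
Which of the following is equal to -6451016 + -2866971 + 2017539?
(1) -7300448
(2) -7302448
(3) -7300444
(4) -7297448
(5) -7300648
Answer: 1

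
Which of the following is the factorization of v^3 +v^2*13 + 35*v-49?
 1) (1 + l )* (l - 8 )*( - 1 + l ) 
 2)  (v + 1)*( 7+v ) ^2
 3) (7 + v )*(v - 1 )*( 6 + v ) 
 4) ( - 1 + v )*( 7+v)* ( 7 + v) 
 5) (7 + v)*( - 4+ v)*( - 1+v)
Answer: 4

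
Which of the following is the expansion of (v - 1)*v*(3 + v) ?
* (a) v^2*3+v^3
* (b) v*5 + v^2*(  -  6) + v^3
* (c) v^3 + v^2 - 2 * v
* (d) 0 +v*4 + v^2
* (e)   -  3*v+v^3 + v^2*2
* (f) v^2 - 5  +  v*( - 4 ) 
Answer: e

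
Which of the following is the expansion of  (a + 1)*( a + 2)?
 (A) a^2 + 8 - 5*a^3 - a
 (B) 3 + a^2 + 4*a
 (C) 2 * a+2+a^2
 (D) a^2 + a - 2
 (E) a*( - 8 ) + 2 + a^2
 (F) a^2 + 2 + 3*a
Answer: F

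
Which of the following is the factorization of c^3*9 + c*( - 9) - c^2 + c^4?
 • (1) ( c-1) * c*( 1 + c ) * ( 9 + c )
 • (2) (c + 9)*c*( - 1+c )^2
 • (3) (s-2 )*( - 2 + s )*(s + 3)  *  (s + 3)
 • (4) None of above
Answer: 1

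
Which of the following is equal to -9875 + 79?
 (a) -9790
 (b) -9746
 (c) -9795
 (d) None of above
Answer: d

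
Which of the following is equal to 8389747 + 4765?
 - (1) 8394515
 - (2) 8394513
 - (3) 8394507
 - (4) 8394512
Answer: 4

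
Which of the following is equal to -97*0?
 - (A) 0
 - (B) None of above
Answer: A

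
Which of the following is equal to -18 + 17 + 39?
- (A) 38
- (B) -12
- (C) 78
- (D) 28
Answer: A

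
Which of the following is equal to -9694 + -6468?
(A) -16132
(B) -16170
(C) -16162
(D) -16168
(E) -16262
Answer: C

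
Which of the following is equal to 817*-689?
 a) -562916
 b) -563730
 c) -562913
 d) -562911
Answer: c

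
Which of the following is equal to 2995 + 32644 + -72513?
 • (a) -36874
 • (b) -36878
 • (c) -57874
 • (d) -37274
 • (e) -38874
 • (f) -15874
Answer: a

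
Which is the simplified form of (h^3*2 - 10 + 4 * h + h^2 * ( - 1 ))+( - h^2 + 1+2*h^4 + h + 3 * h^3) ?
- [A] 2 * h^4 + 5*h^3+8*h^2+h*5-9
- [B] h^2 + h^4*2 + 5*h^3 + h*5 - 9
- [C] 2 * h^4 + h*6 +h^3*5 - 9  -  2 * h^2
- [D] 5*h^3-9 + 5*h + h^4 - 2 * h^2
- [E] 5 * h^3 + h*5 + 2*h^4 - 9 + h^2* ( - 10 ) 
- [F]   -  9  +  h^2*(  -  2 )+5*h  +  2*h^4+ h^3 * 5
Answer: F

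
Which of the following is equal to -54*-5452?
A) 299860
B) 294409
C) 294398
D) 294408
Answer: D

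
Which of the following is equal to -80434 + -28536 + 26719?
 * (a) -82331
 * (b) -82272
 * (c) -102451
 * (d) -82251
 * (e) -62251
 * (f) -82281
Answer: d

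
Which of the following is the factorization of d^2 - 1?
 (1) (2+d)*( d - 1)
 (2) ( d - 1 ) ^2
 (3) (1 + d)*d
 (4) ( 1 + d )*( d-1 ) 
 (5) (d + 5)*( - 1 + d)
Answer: 4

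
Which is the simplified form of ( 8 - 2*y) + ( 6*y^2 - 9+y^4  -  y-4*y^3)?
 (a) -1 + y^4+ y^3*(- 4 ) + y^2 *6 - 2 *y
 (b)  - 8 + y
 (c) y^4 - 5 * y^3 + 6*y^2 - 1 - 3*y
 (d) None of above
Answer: d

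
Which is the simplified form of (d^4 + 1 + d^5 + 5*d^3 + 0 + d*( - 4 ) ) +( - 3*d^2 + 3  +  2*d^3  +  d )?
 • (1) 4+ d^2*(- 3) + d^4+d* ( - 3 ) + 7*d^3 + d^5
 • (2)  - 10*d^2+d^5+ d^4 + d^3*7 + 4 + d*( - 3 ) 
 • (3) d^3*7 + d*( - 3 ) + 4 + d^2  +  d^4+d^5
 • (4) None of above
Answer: 1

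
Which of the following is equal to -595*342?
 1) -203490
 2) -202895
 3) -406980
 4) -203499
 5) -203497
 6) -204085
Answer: 1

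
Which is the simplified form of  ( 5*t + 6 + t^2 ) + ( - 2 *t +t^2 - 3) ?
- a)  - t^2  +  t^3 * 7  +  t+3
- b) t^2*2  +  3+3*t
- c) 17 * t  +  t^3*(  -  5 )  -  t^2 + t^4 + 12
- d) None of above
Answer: b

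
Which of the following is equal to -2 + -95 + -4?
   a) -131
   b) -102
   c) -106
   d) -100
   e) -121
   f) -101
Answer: f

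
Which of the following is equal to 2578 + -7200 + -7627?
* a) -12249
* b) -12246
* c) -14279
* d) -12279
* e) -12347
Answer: a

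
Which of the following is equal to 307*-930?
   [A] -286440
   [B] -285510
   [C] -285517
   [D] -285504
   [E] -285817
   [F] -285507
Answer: B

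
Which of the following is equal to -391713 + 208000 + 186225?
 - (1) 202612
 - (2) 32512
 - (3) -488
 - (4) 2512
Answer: 4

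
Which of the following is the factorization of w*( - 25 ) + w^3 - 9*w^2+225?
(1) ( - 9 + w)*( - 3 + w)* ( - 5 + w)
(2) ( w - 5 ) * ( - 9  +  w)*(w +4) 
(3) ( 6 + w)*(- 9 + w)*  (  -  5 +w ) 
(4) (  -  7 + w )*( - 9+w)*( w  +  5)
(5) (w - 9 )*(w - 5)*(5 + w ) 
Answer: 5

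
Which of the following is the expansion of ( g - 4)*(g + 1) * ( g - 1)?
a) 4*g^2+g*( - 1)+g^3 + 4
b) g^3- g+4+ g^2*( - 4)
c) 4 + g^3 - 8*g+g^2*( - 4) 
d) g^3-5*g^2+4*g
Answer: b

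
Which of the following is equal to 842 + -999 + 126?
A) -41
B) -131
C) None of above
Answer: C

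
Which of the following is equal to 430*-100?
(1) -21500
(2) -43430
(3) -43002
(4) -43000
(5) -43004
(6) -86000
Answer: 4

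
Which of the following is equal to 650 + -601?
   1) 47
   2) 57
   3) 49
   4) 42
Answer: 3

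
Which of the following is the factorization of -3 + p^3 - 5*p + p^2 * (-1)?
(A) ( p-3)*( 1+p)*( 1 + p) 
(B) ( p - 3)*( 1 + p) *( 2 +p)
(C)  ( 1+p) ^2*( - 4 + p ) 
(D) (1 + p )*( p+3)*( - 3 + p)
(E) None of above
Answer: A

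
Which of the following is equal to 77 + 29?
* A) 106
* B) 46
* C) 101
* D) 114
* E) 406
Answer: A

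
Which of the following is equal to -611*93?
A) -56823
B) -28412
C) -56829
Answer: A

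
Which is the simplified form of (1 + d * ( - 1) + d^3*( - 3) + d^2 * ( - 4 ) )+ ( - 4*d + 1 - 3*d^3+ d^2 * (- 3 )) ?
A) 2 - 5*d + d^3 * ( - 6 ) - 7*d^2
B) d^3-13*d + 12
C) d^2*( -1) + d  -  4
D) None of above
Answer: A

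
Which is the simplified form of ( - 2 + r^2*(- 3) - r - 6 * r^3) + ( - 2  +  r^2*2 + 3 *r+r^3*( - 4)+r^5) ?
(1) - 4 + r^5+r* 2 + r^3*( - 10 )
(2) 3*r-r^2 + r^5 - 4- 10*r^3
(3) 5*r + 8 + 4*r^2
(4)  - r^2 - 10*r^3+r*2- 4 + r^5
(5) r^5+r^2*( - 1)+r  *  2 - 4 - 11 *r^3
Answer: 4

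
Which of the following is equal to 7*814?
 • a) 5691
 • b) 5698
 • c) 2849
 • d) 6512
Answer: b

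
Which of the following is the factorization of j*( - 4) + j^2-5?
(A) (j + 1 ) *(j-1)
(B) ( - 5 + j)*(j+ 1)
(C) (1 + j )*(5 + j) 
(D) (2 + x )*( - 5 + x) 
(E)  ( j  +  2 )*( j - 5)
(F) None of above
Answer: B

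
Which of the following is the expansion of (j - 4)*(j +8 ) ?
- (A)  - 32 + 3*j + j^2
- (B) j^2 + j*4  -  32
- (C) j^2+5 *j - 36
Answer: B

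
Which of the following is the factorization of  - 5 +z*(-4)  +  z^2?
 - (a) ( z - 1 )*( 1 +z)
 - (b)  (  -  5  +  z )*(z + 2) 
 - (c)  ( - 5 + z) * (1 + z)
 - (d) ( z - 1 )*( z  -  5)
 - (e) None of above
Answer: c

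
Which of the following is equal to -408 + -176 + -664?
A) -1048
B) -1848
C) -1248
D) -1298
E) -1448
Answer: C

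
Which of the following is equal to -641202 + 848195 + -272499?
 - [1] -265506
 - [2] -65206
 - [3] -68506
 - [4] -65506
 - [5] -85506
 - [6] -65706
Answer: 4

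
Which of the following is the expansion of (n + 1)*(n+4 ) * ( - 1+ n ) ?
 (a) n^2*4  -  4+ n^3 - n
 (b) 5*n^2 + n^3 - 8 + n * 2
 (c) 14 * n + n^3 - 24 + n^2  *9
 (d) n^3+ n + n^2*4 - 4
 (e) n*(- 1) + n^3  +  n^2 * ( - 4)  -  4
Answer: a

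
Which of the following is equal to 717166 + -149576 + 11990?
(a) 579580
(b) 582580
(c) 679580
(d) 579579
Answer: a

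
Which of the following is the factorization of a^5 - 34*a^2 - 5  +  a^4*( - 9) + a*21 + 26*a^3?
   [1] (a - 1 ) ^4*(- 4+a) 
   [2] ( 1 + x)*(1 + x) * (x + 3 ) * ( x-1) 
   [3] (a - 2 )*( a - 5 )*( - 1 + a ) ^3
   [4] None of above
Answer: 4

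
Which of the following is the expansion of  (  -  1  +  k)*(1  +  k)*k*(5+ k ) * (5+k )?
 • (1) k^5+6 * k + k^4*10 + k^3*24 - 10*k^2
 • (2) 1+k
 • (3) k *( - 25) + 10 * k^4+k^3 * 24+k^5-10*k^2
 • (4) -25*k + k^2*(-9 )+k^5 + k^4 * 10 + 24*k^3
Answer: 3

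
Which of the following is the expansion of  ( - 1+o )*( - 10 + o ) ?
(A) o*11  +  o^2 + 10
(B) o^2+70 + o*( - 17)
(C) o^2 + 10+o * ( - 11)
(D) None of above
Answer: C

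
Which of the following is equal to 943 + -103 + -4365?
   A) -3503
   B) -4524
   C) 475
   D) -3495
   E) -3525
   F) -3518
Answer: E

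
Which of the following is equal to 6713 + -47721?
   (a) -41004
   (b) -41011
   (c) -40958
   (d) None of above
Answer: d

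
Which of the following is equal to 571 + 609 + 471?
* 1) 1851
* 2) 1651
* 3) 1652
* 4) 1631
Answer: 2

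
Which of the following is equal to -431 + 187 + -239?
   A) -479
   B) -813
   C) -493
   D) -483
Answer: D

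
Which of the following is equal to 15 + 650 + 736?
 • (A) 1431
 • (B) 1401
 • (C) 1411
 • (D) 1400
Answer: B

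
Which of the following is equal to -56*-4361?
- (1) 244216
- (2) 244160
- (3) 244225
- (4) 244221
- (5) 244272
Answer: 1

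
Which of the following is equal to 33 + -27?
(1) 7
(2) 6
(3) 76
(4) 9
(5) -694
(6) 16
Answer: 2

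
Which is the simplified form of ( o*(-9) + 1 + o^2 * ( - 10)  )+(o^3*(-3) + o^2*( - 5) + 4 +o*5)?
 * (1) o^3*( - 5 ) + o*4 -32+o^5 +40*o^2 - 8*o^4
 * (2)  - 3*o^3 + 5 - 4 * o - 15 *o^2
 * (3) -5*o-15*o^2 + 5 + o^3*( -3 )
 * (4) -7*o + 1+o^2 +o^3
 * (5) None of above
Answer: 2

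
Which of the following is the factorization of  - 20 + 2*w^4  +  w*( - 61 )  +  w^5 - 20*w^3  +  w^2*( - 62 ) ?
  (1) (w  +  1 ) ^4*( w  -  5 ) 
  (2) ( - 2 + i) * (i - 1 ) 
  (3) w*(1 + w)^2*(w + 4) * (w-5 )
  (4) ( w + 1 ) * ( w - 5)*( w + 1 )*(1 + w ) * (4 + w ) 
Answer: 4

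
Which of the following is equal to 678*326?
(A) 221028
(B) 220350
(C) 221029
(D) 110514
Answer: A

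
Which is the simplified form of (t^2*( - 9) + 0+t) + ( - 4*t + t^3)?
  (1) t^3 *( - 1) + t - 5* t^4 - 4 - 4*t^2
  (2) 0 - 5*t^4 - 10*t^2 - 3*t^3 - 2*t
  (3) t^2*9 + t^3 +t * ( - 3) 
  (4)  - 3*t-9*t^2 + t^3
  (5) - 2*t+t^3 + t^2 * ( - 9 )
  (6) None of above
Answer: 4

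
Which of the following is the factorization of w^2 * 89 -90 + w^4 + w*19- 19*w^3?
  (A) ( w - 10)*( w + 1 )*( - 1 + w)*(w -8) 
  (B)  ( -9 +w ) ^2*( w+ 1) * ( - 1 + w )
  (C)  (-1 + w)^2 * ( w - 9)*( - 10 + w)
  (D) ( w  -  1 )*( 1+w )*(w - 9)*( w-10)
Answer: D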